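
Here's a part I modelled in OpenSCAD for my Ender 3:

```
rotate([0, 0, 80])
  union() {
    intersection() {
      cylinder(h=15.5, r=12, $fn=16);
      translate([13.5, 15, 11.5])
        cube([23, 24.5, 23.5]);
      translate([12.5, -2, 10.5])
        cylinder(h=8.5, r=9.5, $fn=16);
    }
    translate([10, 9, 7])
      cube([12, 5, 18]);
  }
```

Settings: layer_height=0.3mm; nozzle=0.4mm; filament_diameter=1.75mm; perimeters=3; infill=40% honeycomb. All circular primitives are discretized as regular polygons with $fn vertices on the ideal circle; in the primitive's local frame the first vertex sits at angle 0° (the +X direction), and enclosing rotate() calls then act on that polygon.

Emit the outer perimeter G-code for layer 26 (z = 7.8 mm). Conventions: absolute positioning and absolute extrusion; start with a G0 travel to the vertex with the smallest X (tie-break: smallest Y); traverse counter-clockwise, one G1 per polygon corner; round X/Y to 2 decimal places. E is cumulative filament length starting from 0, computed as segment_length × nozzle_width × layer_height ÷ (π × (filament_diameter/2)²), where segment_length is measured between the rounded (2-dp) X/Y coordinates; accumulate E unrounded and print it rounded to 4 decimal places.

At z = 7.8 mm: the r=12 cylinder gives a regular 16-gon of circumradius 12 (constant along its height); the cube at (13.5, 15) does not reach this height (z outside [11.5, 35]); the cylinder at (12.5, -2) is not intersected at this z (z outside [10.5, 19]); Taking the intersection: at least one operand is absent at this height, so nothing remains; the cube at (10, 9) (footprint 12×5) is included at this height; Taking the union: only the 12×5 cube at (10, 9) is present, so the union is just that shape — 1 connected region; (whole slice rotated 80° about Z — lengths, areas and connectivity unchanged). The outline is a single polygon with 4 vertices. Extrusion per mm of travel: 0.4 × 0.3 / (π × 0.875²) = 0.049890. Accumulating E over each segment gives final E = 1.6966.

G0 X-12.05 Y12.28 Z7.80
G1 X-7.13 Y11.41 E0.2493
G1 X-5.04 Y23.23 E0.8481
G1 X-9.97 Y24.10 E1.0979
G1 X-12.05 Y12.28 E1.6966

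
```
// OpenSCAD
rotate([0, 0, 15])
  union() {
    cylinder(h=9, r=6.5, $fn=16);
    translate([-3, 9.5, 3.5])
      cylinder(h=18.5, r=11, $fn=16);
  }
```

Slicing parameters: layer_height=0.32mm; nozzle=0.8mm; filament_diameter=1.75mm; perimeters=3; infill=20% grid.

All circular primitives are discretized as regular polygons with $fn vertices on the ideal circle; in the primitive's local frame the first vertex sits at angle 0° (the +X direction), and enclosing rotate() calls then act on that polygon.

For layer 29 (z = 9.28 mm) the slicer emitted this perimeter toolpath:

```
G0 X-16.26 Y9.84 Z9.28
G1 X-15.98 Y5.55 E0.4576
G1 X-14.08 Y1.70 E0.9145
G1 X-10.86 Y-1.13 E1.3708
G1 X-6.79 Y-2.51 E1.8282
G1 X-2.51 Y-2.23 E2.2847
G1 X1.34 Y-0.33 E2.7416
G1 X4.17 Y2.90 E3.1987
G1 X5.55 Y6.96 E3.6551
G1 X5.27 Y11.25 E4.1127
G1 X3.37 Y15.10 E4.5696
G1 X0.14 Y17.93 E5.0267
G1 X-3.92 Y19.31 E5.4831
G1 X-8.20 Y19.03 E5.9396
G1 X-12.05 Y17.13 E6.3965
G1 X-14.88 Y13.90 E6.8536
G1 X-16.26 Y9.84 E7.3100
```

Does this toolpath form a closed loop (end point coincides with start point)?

yes

Start point (G0): (-16.26, 9.84). End point (last G1): the path returns to the start — closed.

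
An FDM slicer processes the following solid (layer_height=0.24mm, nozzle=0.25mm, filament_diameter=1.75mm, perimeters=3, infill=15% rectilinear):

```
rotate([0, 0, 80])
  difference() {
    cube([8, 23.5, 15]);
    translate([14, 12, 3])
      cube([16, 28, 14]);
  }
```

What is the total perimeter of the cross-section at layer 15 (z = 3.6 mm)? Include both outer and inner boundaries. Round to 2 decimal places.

At z = 3.6 mm: the cube (footprint 8×23.5) is included at this height (perimeter 63.00 mm); the cube at (14, 12) is present — its section is the full 16×28 rectangle (perimeter 88.00 mm); Taking the first minus the rest: starting from the 8×23.5 cube, the 16×28 cube at (14, 12) misses the remaining region (no effect) — boundary = 63.00 mm; (rotated 80° about Z; rotation is an isometry so areas/perimeters/island counts are preserved). Overall, the cross-section is a single solid region. Total boundary length (outer) = 63.00 mm.

63.00 mm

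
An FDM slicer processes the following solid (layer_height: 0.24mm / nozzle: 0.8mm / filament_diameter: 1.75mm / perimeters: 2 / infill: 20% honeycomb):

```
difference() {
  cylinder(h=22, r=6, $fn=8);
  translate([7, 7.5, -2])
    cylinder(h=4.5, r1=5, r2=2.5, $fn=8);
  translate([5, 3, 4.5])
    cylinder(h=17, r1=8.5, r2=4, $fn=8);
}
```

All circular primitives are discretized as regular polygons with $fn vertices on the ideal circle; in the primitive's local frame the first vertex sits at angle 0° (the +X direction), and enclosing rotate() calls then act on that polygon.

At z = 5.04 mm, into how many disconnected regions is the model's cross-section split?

At z = 5.04 mm: the cylinder: section is a regular 8-gon, circumradius r=6; the cone at (7, 7.5) does not reach this height (z outside [-2, 2.5]); the cone at (5, 3): at t=0.032 of its height the radius interpolates to r₁+(r₂−r₁)t = 8.357, giving a regular 8-gon of that circumradius; Subtracting the remaining from the first: starting from the r=6 cylinder, the cone at (5, 3) partially overlaps it — only the 66.33 mm² overlap (of its 197.54 mm²) is removed, clipping the outline — 1 connected region. The result has 1 disconnected region.

1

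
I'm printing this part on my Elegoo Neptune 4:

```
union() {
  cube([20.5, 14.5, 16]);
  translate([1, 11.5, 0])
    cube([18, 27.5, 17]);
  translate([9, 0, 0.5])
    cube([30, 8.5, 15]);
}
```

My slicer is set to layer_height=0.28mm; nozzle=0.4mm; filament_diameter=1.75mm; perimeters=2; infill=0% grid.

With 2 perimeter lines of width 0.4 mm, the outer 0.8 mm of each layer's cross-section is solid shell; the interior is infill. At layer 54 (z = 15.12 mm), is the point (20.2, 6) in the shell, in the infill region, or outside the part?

At z = 15.12 mm: the cube is present — its section is the full 20.5×14.5 rectangle; the cube at (1, 11.5) is present — its section is the full 18×27.5 rectangle; the cube at (9, 0) (footprint 30×8.5) is included at this height; Combining (union): the regions partially overlap (shared area 151.75 mm²), so overlapping operands fuse into one piece — 1 connected region. Overall, the cross-section is a single solid region. The nearest boundary edge runs (20.50, 14.50)→(20.50, 8.50); distance from the point to it = 2.52 mm. The point is inside the cross-section and 2.52 mm from the nearest boundary — more than the 0.8 mm shell width (2 × 0.4), so it's in the infill interior.

infill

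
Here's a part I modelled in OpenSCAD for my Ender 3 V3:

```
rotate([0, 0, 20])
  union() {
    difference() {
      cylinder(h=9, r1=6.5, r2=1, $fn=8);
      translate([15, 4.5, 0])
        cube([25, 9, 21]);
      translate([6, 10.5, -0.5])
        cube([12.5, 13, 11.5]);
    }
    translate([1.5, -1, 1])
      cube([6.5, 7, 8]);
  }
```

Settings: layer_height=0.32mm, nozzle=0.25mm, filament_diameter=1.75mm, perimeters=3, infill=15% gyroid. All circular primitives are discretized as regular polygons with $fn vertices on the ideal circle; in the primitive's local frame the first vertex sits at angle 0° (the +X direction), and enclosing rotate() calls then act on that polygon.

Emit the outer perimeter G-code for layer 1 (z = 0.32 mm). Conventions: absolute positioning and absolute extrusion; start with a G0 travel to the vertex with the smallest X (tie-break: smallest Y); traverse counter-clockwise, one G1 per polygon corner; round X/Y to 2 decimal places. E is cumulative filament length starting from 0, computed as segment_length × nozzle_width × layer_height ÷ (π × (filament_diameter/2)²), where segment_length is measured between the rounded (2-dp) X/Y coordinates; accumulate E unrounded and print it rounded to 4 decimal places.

G0 X-5.92 Y-2.16 Z0.32
G1 X-2.66 Y-5.71 E0.1603
G1 X2.16 Y-5.92 E0.3208
G1 X5.71 Y-2.66 E0.4811
G1 X5.92 Y2.16 E0.6415
G1 X2.66 Y5.71 E0.8018
G1 X-2.16 Y5.92 E0.9623
G1 X-5.71 Y2.66 E1.1226
G1 X-5.92 Y-2.16 E1.2831

At z = 0.32 mm: the cone: at t=0.036 of its height the radius interpolates to r₁+(r₂−r₁)t = 6.304, giving a regular 8-gon of that circumradius; the 25×9 cube at (15, 4.5) contributes its full rectangle; the cube at (6, 10.5) (footprint 12.5×13) is included at this height; Taking the first minus the rest: starting from the cone, the 25×9 cube at (15, 4.5) misses the remaining region (no effect); the 12.5×13 cube at (6, 10.5) misses the remaining region (no effect) — 1 connected region; the cube at (1.5, -1) does not reach this height (z outside [1, 9]); Taking the union: only the result so far is present, so the union is just that shape — 1 connected region; (rotated 20° about Z; rotation is an isometry so areas/perimeters/island counts are preserved). The outline is a single polygon with 8 vertices. Extrusion per mm of travel: 0.25 × 0.32 / (π × 0.875²) = 0.033260. Accumulating E over each segment gives final E = 1.2831.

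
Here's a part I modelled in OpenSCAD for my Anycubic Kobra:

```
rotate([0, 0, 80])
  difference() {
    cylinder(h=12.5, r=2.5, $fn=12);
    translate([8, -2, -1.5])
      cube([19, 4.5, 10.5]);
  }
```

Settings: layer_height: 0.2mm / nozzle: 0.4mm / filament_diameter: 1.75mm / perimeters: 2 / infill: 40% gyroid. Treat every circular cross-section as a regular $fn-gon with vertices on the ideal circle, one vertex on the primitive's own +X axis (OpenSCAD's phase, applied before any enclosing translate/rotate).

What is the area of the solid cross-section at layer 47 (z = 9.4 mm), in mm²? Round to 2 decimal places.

18.75 mm²

At z = 9.4 mm: the cylinder: section is a regular 12-gon, circumradius r=2.5 (area = (12/2)·2.500²·sin(360°/12) = 18.75 mm²); the cube at (8, -2) is not intersected at this z (z outside [-1.5, 9]); After the difference (first − rest): none of the subtracted shapes is present at this height, so the r=2.5 cylinder is unchanged — area = 18.75 mm²; (rotated 80° about Z; rotation is an isometry so areas/perimeters/island counts are preserved). Overall, the cross-section is a single solid region. Net area = 18.75 mm².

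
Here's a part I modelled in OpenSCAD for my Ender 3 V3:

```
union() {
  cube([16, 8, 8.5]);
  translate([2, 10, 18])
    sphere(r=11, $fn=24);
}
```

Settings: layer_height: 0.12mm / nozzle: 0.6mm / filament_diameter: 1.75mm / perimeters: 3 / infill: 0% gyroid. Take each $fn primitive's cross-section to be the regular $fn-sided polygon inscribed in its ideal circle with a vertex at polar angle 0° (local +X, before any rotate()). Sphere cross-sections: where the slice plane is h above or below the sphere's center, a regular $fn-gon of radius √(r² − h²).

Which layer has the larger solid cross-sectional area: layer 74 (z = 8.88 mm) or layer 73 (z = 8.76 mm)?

Layer 74 (z = 8.88): the cube is absent (z outside [0, 8.5]); the r=11 sphere at (2, 10) contributes a regular 24-gon of circumradius √(11²−9.12²) = 6.150 (area = (24/2)·6.150²·sin(360°/24) = 117.48 mm²); Combining (union): only the r=11 sphere at (2, 10) is present, so the union is just that shape — area = 117.48 mm². So its area = 117.48 mm². Layer 73 (z = 8.76): the cube does not reach this height (z outside [0, 8.5]); the sphere at (2, 10): section is a regular 24-gon, circumradius = √(r²−h²) = √(11²−9.24²) = 5.968 (area = (24/2)·5.968²·sin(360°/24) = 110.64 mm²); Merging all regions: only the r=11 sphere at (2, 10) is present, so the union is just that shape — area = 110.64 mm². So its area = 110.64 mm². Layer 74 is larger (117.48 vs 110.64 mm²).

layer 74 (z = 8.88 mm)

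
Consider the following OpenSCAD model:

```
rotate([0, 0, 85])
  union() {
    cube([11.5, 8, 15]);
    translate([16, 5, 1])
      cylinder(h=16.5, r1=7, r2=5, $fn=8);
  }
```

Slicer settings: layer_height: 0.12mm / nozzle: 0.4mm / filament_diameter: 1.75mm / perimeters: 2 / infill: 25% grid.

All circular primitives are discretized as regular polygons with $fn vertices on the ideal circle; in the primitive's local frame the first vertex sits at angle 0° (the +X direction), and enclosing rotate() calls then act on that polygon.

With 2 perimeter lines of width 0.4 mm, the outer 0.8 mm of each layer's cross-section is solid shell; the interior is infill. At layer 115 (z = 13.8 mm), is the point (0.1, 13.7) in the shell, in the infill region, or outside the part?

At z = 13.8 mm: the 11.5×8 cube contributes its full rectangle; the cone at (16, 5) contributes a regular 8-gon of circumradius 5.448 (interpolated between r1=7 and r2=5 at t=0.776); Merging all regions: the regions partially overlap (shared area 2.17 mm²), so overlapping operands fuse into one piece — 1 connected region; (rotated 85° about Z; rotation is an isometry so areas/perimeters/island counts are preserved). Overall, the cross-section is a single solid region. Undo the 85° rotation: the query point maps to (13.657, 1.094) in the un-rotated model frame. The nearest boundary edge runs (16.00, -0.45)→(12.15, 1.15); distance from the point to it = 0.53 mm. The point is inside the cross-section, 0.53 mm from the nearest boundary — within the 0.8 mm shell band (2 × 0.4).

shell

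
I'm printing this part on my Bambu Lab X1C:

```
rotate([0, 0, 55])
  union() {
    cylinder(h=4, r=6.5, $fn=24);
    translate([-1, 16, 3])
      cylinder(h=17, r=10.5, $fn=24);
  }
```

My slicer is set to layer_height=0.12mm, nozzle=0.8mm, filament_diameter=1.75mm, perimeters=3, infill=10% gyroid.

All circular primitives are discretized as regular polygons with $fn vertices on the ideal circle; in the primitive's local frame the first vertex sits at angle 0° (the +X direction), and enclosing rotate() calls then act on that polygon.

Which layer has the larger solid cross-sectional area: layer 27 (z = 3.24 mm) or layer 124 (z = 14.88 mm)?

Layer 27 (z = 3.24): the r=6.5 cylinder gives a regular 24-gon of circumradius 6.5 (constant along its height) (area = (24/2)·6.500²·sin(360°/24) = 131.22 mm²); the r=10.5 cylinder at (-1, 16) gives a regular 24-gon of circumradius 10.5 (constant along its height) (area = (24/2)·10.500²·sin(360°/24) = 342.42 mm²); Taking the union: the regions partially overlap — summed areas 473.64 mm² minus the doubly-counted overlap 3.04 mm² gives 470.60 mm² — area = 470.60 mm²; (rotated 55° about Z; rotation is an isometry so areas/perimeters/island counts are preserved). So its area = 470.60 mm². Layer 124 (z = 14.88): the cylinder is not intersected at this z (z outside [0, 4]); the cylinder at (-1, 16): section is a regular 24-gon, circumradius r=10.5 (area = (24/2)·10.500²·sin(360°/24) = 342.42 mm²); Merging all regions: only the r=10.5 cylinder at (-1, 16) is present, so the union is just that shape — area = 342.42 mm²; (rotated 55° about Z; rotation is an isometry so areas/perimeters/island counts are preserved). So its area = 342.42 mm². Layer 27 is larger (470.60 vs 342.42 mm²).

layer 27 (z = 3.24 mm)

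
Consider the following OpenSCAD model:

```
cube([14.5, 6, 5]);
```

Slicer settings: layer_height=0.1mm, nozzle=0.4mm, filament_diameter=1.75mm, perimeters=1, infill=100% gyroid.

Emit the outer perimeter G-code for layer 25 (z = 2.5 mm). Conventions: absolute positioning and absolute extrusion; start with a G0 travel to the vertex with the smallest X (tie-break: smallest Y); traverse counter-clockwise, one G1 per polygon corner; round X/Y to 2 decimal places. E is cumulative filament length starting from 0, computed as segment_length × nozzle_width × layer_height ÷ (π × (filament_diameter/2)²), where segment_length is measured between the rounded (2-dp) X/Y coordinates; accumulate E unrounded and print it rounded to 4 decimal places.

G0 X0.00 Y0.00 Z2.50
G1 X14.50 Y0.00 E0.2411
G1 X14.50 Y6.00 E0.3409
G1 X0.00 Y6.00 E0.5821
G1 X0.00 Y0.00 E0.6818

At z = 2.5 mm: the 14.5×6 cube contributes its full rectangle. The outline is a single polygon with 4 vertices. Extrusion per mm of travel: 0.4 × 0.1 / (π × 0.875²) = 0.016630. Accumulating E over each segment gives final E = 0.6818.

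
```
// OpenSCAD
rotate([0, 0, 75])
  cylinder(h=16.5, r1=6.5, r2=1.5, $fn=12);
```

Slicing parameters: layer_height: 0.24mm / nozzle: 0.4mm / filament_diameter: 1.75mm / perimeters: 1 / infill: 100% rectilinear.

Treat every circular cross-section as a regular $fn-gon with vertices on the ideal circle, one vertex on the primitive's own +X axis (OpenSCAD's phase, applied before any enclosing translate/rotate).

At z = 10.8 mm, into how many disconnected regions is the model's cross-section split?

1

At z = 10.8 mm: the cone: at t=0.655 of its height the radius interpolates to r₁+(r₂−r₁)t = 3.227, giving a regular 12-gon of that circumradius; (whole slice rotated 75° about Z — lengths, areas and connectivity unchanged). The result has 1 disconnected region.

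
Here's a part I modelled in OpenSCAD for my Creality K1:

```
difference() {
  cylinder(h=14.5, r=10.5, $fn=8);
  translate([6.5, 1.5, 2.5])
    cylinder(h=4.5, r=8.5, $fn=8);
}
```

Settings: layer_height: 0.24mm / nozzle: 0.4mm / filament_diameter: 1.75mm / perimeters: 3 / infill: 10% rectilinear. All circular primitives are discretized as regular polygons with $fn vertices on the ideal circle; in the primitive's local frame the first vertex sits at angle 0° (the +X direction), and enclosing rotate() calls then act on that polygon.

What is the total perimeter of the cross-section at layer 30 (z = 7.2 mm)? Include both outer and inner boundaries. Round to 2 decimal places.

At z = 7.2 mm: the cylinder: section is a regular 8-gon, circumradius r=10.5 (perimeter = 2·8·10.500·sin(180°/8) = 64.29 mm); the cylinder at (6.5, 1.5) is absent (z outside [2.5, 7]); After the difference (first − rest): none of the subtracted shapes is present at this height, so the r=10.5 cylinder is unchanged — boundary = 64.29 mm. Overall, the cross-section is a single solid region. Total boundary length (outer) = 64.29 mm.

64.29 mm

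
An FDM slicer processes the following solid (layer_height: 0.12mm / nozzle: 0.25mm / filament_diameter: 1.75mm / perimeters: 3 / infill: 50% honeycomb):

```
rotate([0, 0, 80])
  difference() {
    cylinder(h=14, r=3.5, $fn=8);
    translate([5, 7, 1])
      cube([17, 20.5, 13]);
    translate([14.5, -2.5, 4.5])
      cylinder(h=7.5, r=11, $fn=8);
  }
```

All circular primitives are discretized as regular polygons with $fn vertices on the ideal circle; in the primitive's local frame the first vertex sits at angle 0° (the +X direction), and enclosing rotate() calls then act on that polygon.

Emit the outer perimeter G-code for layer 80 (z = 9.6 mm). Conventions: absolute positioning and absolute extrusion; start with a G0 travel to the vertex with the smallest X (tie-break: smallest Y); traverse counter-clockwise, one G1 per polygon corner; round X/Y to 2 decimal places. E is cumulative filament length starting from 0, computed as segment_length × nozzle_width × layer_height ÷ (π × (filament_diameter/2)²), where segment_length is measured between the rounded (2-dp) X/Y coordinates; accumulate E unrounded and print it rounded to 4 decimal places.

G0 X-3.45 Y0.61 Z9.60
G1 X-2.87 Y-2.01 E0.0335
G1 X-0.61 Y-3.45 E0.0669
G1 X2.01 Y-2.87 E0.1004
G1 X3.45 Y-0.61 E0.1338
G1 X2.87 Y2.01 E0.1673
G1 X0.61 Y3.45 E0.2007
G1 X-2.01 Y2.87 E0.2341
G1 X-3.45 Y0.61 E0.2676

At z = 9.6 mm: the r=3.5 cylinder contributes a regular 8-gon of circumradius 3.5; the 17×20.5 cube at (5, 7) contributes its full rectangle; the cylinder at (14.5, -2.5): section is a regular 8-gon, circumradius r=11; After the difference (first − rest): starting from the r=3.5 cylinder, the 17×20.5 cube at (5, 7) misses the remaining region (no effect); the r=11 cylinder at (14.5, -2.5) misses the remaining region (no effect) — 1 connected region; (whole slice rotated 80° about Z — lengths, areas and connectivity unchanged). The outline is a single polygon with 8 vertices. Extrusion per mm of travel: 0.25 × 0.12 / (π × 0.875²) = 0.012473. Accumulating E over each segment gives final E = 0.2676.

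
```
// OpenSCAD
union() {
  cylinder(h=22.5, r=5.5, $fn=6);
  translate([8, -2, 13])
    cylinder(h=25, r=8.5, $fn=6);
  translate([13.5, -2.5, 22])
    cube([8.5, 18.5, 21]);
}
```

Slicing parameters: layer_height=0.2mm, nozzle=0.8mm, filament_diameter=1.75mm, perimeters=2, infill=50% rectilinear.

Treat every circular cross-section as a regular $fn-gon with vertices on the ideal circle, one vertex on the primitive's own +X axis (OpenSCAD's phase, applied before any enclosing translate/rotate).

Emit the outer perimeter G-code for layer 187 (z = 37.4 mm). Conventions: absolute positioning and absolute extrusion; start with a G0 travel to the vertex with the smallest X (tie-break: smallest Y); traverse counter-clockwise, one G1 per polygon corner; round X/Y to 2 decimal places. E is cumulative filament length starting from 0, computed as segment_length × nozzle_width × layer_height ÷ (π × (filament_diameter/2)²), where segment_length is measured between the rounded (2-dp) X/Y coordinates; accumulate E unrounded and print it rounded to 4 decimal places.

At z = 37.4 mm: the cylinder does not reach this height (z outside [0, 22.5]); the cylinder at (8, -2): section is a regular 6-gon, circumradius r=8.5; the cube at (13.5, -2.5) is present — its section is the full 8.5×18.5 rectangle; Taking the union: the regions partially overlap (shared area 9.22 mm²), so overlapping operands fuse into one piece — 1 connected region. The outline is a single polygon with 10 vertices. Extrusion per mm of travel: 0.8 × 0.2 / (π × 0.875²) = 0.066520. Accumulating E over each segment gives final E = 5.9871.

G0 X-0.50 Y-2.00 Z37.40
G1 X3.75 Y-9.36 E0.5654
G1 X12.25 Y-9.36 E1.1308
G1 X16.21 Y-2.50 E1.6577
G1 X22.00 Y-2.50 E2.0428
G1 X22.00 Y16.00 E3.2735
G1 X13.50 Y16.00 E3.8389
G1 X13.50 Y3.20 E4.6903
G1 X12.25 Y5.36 E4.8563
G1 X3.75 Y5.36 E5.4218
G1 X-0.50 Y-2.00 E5.9871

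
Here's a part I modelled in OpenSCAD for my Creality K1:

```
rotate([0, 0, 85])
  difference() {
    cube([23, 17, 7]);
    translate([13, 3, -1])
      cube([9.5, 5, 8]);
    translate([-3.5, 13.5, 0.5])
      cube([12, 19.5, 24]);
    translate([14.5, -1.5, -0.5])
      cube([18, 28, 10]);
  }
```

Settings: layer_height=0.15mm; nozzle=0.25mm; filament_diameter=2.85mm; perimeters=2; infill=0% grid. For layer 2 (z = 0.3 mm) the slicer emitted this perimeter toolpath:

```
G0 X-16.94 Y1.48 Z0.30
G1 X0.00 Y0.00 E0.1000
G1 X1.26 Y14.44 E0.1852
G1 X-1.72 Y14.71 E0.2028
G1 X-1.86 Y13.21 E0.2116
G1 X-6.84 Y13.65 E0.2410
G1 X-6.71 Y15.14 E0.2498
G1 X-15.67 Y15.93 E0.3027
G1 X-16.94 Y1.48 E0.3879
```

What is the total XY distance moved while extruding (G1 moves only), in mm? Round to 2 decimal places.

65.99 mm

Sum the Euclidean lengths of each G1 segment: total = 65.99 mm.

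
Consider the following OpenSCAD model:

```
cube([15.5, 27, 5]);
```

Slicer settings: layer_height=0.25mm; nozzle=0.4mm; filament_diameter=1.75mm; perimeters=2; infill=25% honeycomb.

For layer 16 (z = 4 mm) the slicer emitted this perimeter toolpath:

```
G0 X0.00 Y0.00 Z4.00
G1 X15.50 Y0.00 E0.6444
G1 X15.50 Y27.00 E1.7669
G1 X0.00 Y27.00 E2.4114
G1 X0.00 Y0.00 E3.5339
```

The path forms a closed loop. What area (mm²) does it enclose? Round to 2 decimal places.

418.50 mm²

Apply the shoelace formula to the sequence of (X, Y) vertices; enclosed area = 418.50 mm².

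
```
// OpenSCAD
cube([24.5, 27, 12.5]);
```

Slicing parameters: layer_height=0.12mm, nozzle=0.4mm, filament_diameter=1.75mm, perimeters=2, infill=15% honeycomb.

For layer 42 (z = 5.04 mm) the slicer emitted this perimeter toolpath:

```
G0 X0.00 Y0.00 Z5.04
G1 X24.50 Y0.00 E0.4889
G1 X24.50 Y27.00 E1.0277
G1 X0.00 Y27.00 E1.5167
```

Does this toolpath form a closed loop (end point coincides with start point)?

Start point (G0): (0.00, 0.00). End point (last G1): the path does not return to the start — open.

no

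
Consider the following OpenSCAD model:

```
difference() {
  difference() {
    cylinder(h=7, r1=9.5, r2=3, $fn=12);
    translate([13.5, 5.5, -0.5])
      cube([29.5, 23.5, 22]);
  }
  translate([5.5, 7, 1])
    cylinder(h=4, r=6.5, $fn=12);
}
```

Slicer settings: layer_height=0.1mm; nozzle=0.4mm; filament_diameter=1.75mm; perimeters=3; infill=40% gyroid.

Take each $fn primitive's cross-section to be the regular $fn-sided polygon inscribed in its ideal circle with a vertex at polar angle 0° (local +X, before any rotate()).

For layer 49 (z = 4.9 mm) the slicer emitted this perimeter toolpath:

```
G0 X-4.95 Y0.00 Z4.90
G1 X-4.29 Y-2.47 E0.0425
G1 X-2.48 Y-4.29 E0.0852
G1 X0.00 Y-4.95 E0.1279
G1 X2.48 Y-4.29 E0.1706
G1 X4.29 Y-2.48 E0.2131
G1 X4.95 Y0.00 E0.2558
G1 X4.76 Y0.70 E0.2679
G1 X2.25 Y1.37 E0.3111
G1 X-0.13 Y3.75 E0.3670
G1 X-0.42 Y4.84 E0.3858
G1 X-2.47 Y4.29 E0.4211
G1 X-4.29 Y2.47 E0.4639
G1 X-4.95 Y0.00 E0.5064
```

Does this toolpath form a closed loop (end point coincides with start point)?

yes

Start point (G0): (-4.95, 0.00). End point (last G1): the path returns to the start — closed.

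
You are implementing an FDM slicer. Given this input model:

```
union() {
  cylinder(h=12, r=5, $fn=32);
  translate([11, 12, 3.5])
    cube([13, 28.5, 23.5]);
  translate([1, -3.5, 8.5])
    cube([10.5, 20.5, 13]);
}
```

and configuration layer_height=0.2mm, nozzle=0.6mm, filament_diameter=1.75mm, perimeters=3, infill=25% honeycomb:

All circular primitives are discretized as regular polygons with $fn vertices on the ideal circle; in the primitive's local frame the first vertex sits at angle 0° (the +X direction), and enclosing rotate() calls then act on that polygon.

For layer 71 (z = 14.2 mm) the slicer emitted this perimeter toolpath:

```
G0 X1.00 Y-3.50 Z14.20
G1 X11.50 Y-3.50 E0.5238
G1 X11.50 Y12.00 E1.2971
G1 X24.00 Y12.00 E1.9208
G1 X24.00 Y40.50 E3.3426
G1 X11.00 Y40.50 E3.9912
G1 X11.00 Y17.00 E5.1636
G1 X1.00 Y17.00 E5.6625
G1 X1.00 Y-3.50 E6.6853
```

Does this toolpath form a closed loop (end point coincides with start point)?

Start point (G0): (1.00, -3.50). End point (last G1): the path returns to the start — closed.

yes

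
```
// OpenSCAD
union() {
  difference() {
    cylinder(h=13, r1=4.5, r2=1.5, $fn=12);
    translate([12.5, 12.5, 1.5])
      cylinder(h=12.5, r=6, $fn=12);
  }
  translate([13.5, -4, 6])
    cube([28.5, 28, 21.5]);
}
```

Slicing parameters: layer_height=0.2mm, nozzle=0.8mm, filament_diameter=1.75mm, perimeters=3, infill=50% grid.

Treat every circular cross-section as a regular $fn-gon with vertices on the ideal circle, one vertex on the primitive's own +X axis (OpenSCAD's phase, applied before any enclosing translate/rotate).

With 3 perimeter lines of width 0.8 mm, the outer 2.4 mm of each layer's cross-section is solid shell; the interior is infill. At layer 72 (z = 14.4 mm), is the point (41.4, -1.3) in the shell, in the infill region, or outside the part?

shell

At z = 14.4 mm: the cone does not reach this height (z outside [0, 13]); the cylinder at (12.5, 12.5) is absent (z outside [1.5, 14]); After the difference (first − rest): the first operand is absent here, so nothing remains; the cube at (13.5, -4) (footprint 28.5×28) is included at this height; Combining (union): only the 28.5×28 cube at (13.5, -4) is present, so the union is just that shape — 1 connected region. Overall, the cross-section is a single solid region. The nearest boundary edge runs (42.00, -4.00)→(42.00, 24.00); distance from the point to it = 0.60 mm. The point is inside the cross-section, 0.60 mm from the nearest boundary — within the 2.4 mm shell band (3 × 0.8).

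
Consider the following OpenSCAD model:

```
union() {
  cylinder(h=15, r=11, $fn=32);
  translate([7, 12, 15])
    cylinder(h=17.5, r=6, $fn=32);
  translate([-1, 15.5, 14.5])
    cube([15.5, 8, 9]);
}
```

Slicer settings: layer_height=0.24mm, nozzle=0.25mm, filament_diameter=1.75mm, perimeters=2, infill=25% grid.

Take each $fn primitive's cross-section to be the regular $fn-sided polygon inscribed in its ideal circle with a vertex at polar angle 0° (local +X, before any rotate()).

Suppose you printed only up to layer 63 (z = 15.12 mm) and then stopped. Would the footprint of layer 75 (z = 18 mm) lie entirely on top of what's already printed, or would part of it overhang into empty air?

Compare the two slices. At z = 15.12: the cylinder is absent (z outside [0, 15]); the r=6 cylinder at (7, 12) gives a regular 32-gon of circumradius 6 (constant along its height) (area = (32/2)·6.000²·sin(360°/32) = 112.37 mm²); the cube at (-1, 15.5) is present — its section is the full 15.5×8 rectangle (area 124.00 mm²); Taking the union: the regions partially overlap — summed areas 236.37 mm² minus the doubly-counted overlap 16.85 mm² gives 219.52 mm² — area = 219.52 mm². At z = 18: the cylinder is not intersected at this z (z outside [0, 15]); the cylinder at (7, 12): section is a regular 32-gon, circumradius r=6 (area = (32/2)·6.000²·sin(360°/32) = 112.37 mm²); the 15.5×8 cube at (-1, 15.5) contributes its full rectangle (area 124.00 mm²); Merging all regions: the regions partially overlap — summed areas 236.37 mm² minus the doubly-counted overlap 16.85 mm² gives 219.52 mm² — area = 219.52 mm². Checking containment: the cross-section at z = 18 is a subset of the cross-section at z = 15.12.

entirely on top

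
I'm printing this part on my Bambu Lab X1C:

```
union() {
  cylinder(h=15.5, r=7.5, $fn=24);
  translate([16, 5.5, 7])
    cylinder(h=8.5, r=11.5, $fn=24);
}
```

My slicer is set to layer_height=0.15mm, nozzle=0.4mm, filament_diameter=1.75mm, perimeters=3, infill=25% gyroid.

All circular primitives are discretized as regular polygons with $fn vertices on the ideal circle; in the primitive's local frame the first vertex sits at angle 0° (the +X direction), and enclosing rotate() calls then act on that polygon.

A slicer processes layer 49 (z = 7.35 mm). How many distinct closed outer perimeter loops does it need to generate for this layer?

1

At z = 7.35 mm: the cylinder: section is a regular 24-gon, circumradius r=7.5; the r=11.5 cylinder at (16, 5.5) contributes a regular 24-gon of circumradius 11.5; Taking the union: the regions partially overlap (shared area 10.89 mm²), so overlapping operands fuse into one piece — 1 connected region. The result has 1 disconnected region.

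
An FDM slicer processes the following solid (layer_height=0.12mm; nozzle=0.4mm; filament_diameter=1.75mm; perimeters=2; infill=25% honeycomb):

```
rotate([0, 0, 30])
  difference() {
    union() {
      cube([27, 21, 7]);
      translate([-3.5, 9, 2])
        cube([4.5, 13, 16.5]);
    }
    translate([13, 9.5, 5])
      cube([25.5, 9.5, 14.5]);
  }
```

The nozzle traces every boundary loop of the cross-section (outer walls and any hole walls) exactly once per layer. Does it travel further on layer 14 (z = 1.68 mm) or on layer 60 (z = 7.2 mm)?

layer 14 (z = 1.68 mm)

Layer 14 (z = 1.68): the cube (footprint 27×21) is included at this height (perimeter 96.00 mm); the cube at (-3.5, 9) is absent (z outside [2, 18.5]); Taking the union: only the 27×21 cube is present, so the union is just that shape — boundary = 96.00 mm; the cube at (13, 9.5) is not intersected at this z (z outside [5, 19.5]); Taking the first minus the rest: none of the subtracted shapes is present at this height, so the result so far is unchanged — boundary = 96.00 mm; (rotated 30° about Z; rotation is an isometry so areas/perimeters/island counts are preserved). So its perimeter = 96.00 mm. Layer 60 (z = 7.2): the cube is absent (z outside [0, 7]); the 4.5×13 cube at (-3.5, 9) contributes its full rectangle (perimeter 35.00 mm); Taking the union: only the 4.5×13 cube at (-3.5, 9) is present, so the union is just that shape — boundary = 35.00 mm; the cube at (13, 9.5) (footprint 25.5×9.5) is included at this height (perimeter 70.00 mm); After the difference (first − rest): starting from that combined region, the 25.5×9.5 cube at (13, 9.5) misses the remaining region (no effect) — boundary = 35.00 mm; (whole slice rotated 30° about Z — lengths, areas and connectivity unchanged). So its perimeter = 35.00 mm. Layer 14 is larger (96.00 vs 35.00 mm).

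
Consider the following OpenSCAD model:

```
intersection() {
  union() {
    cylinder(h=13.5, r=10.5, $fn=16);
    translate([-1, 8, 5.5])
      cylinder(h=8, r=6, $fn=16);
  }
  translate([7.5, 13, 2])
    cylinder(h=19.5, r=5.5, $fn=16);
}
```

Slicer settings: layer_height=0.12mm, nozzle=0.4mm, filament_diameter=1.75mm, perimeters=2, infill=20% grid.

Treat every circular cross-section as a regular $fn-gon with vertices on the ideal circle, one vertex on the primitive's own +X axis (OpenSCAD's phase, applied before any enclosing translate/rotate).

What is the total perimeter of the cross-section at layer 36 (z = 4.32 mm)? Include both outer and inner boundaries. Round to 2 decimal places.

9.76 mm

At z = 4.32 mm: the r=10.5 cylinder contributes a regular 16-gon of circumradius 10.5 (perimeter = 2·16·10.500·sin(180°/16) = 65.55 mm); the cylinder at (-1, 8) is not intersected at this z (z outside [5.5, 13.5]); Combining (union): only the r=10.5 cylinder is present, so the union is just that shape — boundary = 65.55 mm; the r=5.5 cylinder at (7.5, 13) contributes a regular 16-gon of circumradius 5.5 (perimeter = 2·16·5.500·sin(180°/16) = 34.34 mm); After intersecting: the r=5.5 cylinder at (7.5, 13) partially overlaps the result so far; clipping to the common part keeps 2.46 mm² — boundary = 9.76 mm. Overall, the cross-section is a single solid region. Total boundary length (outer) = 9.76 mm.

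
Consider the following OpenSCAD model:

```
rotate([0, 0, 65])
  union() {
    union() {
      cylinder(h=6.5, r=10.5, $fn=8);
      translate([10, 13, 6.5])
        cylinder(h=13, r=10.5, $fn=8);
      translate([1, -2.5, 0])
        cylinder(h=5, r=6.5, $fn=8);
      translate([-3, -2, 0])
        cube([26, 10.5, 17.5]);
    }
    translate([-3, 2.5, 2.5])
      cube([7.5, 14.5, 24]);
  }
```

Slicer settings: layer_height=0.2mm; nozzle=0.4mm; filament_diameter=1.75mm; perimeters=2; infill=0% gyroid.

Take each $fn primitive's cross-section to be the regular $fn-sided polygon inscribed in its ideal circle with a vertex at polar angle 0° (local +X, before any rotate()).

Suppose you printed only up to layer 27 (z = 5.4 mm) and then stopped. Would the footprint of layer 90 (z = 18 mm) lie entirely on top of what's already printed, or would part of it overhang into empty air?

Compare the two slices. At z = 5.4: the r=10.5 cylinder gives a regular 8-gon of circumradius 10.5 (constant along its height) (area = (8/2)·10.500²·sin(360°/8) = 311.83 mm²); the cylinder at (10, 13) does not reach this height (z outside [6.5, 19.5]); the cylinder at (1, -2.5) is absent (z outside [0, 5]); the cube at (-3, -2) (footprint 26×10.5) is included at this height (area 273.00 mm²); Combining (union): the regions partially overlap — summed areas 584.83 mm² minus the doubly-counted overlap 124.80 mm² gives 460.03 mm² — area = 460.03 mm²; the cube at (-3, 2.5) (footprint 7.5×14.5) is included at this height (area 108.75 mm²); Merging all regions: the regions partially overlap — summed areas 568.78 mm² minus the doubly-counted overlap 53.94 mm² gives 514.84 mm² — area = 514.84 mm²; (rotated 65° about Z; rotation is an isometry so areas/perimeters/island counts are preserved). At z = 18: the cylinder is not intersected at this z (z outside [0, 6.5]); the cylinder at (10, 13): section is a regular 8-gon, circumradius r=10.5 (area = (8/2)·10.500²·sin(360°/8) = 311.83 mm²); the cylinder at (1, -2.5) is not intersected at this z (z outside [0, 5]); the cube at (-3, -2) is not intersected at this z (z outside [0, 17.5]); Merging all regions: only the r=10.5 cylinder at (10, 13) is present, so the union is just that shape — area = 311.83 mm²; the cube at (-3, 2.5) (footprint 7.5×14.5) is included at this height (area 108.75 mm²); Taking the union: the regions partially overlap — summed areas 420.58 mm² minus the doubly-counted overlap 43.16 mm² gives 377.42 mm² — area = 377.42 mm²; (whole slice rotated 65° about Z — lengths, areas and connectivity unchanged). Checking containment: at z = 18 the cross-section extends beyond the z = 5.4 cross-section by about 207.01 mm².

part overhangs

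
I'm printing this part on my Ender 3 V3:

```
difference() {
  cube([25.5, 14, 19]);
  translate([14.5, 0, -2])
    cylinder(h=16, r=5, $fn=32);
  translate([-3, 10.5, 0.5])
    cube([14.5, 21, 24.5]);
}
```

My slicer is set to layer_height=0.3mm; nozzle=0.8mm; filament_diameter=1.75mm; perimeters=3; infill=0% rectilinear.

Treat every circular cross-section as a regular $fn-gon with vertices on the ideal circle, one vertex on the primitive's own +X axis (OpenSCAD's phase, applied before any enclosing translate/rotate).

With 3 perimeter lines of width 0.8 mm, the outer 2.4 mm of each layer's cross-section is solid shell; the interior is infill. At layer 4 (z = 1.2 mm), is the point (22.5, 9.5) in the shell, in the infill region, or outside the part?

At z = 1.2 mm: the cube (footprint 25.5×14) is included at this height; the cylinder at (14.5, 0): section is a regular 32-gon, circumradius r=5; the 14.5×21 cube at (-3, 10.5) contributes its full rectangle; Subtracting the remaining from the first: starting from the 25.5×14 cube, the r=5 cylinder at (14.5, 0) partially overlaps it — only the 39.02 mm² overlap (of its 78.04 mm²) is removed, clipping the outline; the 14.5×21 cube at (-3, 10.5) partially overlaps it — only the 40.25 mm² overlap (of its 304.50 mm²) is removed, clipping the outline — 1 connected region. Overall, the cross-section is a single solid region. The nearest boundary edge runs (25.50, 14.00)→(25.50, 0.00); distance from the point to it = 3.00 mm. The point is inside the cross-section and 3.00 mm from the nearest boundary — more than the 2.4 mm shell width (3 × 0.8), so it's in the infill interior.

infill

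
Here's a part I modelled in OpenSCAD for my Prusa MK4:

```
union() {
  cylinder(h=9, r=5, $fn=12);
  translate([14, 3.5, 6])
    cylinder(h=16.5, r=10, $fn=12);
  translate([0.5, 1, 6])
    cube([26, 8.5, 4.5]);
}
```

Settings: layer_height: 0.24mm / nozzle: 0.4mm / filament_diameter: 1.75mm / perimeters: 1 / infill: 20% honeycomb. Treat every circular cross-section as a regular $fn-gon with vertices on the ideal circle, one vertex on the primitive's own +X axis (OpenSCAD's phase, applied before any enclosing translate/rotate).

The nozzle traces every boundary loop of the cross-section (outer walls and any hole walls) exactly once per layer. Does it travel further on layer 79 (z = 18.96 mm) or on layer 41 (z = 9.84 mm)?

layer 41 (z = 9.84 mm)

Layer 79 (z = 18.96): the cylinder is not intersected at this z (z outside [0, 9]); the cylinder at (14, 3.5): section is a regular 12-gon, circumradius r=10 (perimeter = 2·12·10.000·sin(180°/12) = 62.12 mm); the cube at (0.5, 1) is absent (z outside [6, 10.5]); Merging all regions: only the r=10 cylinder at (14, 3.5) is present, so the union is just that shape — boundary = 62.12 mm. So its perimeter = 62.12 mm. Layer 41 (z = 9.84): the cylinder is not intersected at this z (z outside [0, 9]); the r=10 cylinder at (14, 3.5) contributes a regular 12-gon of circumradius 10 (perimeter = 2·12·10.000·sin(180°/12) = 62.12 mm); the cube at (0.5, 1) is present — its section is the full 26×8.5 rectangle (perimeter 69.00 mm); Merging all regions: the regions partially overlap (shared area 157.95 mm²), so the edge portions inside another operand are dropped and the merged outline is re-measured after clipping — boundary = 78.78 mm. So its perimeter = 78.78 mm. Layer 41 is larger (78.78 vs 62.12 mm).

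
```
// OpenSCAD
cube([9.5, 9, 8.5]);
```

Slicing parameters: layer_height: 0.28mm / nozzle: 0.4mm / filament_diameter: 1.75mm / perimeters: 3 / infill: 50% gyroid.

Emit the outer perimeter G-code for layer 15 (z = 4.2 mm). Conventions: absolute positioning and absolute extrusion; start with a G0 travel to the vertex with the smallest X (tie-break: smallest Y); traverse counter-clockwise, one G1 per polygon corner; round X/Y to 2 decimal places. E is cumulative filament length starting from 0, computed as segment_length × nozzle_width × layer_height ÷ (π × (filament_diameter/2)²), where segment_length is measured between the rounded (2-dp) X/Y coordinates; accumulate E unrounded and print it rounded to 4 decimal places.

At z = 4.2 mm: the cube (footprint 9.5×9) is included at this height. The outline is a single polygon with 4 vertices. Extrusion per mm of travel: 0.4 × 0.28 / (π × 0.875²) = 0.046564. Accumulating E over each segment gives final E = 1.7229.

G0 X0.00 Y0.00 Z4.20
G1 X9.50 Y0.00 E0.4424
G1 X9.50 Y9.00 E0.8614
G1 X0.00 Y9.00 E1.3038
G1 X0.00 Y0.00 E1.7229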